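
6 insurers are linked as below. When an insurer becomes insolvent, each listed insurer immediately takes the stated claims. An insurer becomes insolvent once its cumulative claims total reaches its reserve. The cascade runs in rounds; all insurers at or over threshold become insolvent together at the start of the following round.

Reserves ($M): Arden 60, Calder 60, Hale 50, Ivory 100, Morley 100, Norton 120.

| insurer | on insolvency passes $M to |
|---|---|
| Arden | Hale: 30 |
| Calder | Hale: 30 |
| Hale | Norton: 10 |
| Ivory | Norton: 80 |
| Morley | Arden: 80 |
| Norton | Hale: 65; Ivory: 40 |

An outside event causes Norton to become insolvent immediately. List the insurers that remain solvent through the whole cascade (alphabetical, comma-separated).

Arden, Calder, Ivory, Morley

Round 1 — Norton becomes insolvent (initial).
  Hale: +65 → 65 ≥ 50
  Ivory: +40 → 40 < 100
Round 2 — Hale becomes insolvent.
No further insolvencies.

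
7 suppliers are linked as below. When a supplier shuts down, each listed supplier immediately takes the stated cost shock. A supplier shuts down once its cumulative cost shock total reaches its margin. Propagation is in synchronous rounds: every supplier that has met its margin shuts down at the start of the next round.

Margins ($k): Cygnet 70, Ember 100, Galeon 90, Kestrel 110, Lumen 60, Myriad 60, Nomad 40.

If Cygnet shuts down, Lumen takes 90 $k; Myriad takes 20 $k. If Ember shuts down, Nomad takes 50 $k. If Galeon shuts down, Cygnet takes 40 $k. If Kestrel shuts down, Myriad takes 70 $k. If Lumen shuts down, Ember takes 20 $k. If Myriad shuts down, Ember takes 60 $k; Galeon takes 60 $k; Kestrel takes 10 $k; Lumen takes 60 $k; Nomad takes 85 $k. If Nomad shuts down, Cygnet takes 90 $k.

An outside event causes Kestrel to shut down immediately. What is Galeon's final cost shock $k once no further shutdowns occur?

60

Round 1 — Kestrel shuts down (initial).
  Myriad: +70 → 70 ≥ 60
Round 2 — Myriad shuts down.
  Ember: +60 → 60 < 100
  Galeon: +60 → 60 < 90
  Lumen: +60 → 60 ≥ 60
  Nomad: +85 → 85 ≥ 40
Round 3 — Lumen, Nomad shut down.
  Cygnet: +90 → 90 ≥ 70
  Ember: +20 → 80 < 100
Round 4 — Cygnet shuts down.
No further shutdowns.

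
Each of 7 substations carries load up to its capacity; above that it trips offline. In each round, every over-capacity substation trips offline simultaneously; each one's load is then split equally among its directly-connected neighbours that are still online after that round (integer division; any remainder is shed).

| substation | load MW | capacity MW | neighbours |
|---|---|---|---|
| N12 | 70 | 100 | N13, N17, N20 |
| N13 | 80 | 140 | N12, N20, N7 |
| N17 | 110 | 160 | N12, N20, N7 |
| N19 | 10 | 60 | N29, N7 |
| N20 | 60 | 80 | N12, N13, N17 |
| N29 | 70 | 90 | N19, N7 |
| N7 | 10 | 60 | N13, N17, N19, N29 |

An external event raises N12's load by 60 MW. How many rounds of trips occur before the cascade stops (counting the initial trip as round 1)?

Round 1 — N12 at 130 > 100. N12 trips offline.
  N12 sheds 130 MW to N13, N17, N20: 43 each (1 lost).
    N13: 80+43 = 123 ≤ 140
    N17: 110+43 = 153 ≤ 160
    N20: 60+43 = 103 > 80
Round 2 — N20 trips offline.
  N20 sheds 103 MW to N13, N17: 51 each (1 lost).
    N13: 123+51 = 174 > 140
    N17: 153+51 = 204 > 160
Round 3 — N13, N17 trip offline.
  N13 sheds 174 MW to N7: 174 each.
    N7: 10+174 = 184 > 60
  N17 sheds 204 MW to N7: 204 each.
    N7: 184+204 = 388 > 60
Round 4 — N7 trips offline.
  N7 sheds 388 MW to N19, N29: 194 each.
    N19: 10+194 = 204 > 60
    N29: 70+194 = 264 > 90
Round 5 — N19, N29 trip offline.
  N19 sheds 204 MW: no online neighbours, lost.
  N29 sheds 264 MW: no online neighbours, lost.
No further trips.

5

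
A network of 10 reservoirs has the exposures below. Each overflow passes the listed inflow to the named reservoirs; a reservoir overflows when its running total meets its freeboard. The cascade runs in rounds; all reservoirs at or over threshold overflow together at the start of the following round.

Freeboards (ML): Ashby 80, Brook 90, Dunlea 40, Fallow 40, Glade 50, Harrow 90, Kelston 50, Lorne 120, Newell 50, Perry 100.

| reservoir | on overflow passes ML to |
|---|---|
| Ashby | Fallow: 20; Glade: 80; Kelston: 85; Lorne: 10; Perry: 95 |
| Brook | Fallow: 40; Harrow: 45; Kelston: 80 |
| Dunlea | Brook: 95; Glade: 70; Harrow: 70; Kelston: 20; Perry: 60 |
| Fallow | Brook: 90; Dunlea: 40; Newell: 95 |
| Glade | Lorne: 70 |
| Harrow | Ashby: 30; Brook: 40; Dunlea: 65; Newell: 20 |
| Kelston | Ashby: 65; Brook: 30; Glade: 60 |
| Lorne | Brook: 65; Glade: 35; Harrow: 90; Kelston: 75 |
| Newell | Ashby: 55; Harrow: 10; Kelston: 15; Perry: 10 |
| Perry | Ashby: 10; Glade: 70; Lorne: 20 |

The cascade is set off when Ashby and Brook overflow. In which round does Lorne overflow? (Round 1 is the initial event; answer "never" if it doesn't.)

never

Round 1 — Ashby, Brook overflow (initial).
  Fallow: +20+40 → 60 ≥ 40
  Glade: +80 → 80 ≥ 50
  Harrow: +45 → 45 < 90
  Kelston: +85+80 → 165 ≥ 50
  Lorne: +10 → 10 < 120
  Perry: +95 → 95 < 100
Round 2 — Fallow, Glade, Kelston overflow.
  Dunlea: +40 → 40 ≥ 40
  Lorne: +70 → 80 < 120
  Newell: +95 → 95 ≥ 50
Round 3 — Dunlea, Newell overflow.
  Harrow: +70+10 → 125 ≥ 90
  Perry: +60+10 → 165 ≥ 100
Round 4 — Harrow, Perry overflow.
  Lorne: +20 → 100 < 120
No further overflows.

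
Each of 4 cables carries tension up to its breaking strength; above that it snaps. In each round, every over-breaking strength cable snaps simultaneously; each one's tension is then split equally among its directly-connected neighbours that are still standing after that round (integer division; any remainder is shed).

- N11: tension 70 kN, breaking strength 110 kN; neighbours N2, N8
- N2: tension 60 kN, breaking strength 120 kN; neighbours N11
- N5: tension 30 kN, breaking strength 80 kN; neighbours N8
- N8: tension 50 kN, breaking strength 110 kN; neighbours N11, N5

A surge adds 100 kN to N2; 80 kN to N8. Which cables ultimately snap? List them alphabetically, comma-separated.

Round 1 — N2 at 160 > 120; N8 at 130 > 110. N2, N8 snap.
  N2 sheds 160 kN to N11: 160 each.
    N11: 70+160 = 230 > 110
  N8 sheds 130 kN to N11, N5: 65 each.
    N11: 230+65 = 295 > 110
    N5: 30+65 = 95 > 80
Round 2 — N11, N5 snap.
  N11 sheds 295 kN: no online neighbours, lost.
  N5 sheds 95 kN: no online neighbours, lost.
No further breaks.

N11, N2, N5, N8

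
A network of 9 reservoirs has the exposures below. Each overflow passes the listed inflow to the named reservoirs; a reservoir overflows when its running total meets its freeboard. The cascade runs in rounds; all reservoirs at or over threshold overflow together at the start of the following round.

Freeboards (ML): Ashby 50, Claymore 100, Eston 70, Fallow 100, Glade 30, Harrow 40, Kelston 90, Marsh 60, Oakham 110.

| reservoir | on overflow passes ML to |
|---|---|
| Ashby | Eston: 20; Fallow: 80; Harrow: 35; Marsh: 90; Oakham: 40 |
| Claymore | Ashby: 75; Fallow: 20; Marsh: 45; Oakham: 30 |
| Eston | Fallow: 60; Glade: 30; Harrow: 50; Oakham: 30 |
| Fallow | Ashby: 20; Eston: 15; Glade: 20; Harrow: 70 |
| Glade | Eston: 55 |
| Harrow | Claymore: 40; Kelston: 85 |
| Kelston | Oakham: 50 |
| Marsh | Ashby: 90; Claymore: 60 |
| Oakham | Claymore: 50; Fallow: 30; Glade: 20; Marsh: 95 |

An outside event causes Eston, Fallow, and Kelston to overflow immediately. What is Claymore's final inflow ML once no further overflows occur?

40

Round 1 — Eston, Fallow, Kelston overflow (initial).
  Ashby: +20 → 20 < 50
  Glade: +30+20 → 50 ≥ 30
  Harrow: +50+70 → 120 ≥ 40
  Oakham: +30+50 → 80 < 110
Round 2 — Glade, Harrow overflow.
  Claymore: +40 → 40 < 100
No further overflows.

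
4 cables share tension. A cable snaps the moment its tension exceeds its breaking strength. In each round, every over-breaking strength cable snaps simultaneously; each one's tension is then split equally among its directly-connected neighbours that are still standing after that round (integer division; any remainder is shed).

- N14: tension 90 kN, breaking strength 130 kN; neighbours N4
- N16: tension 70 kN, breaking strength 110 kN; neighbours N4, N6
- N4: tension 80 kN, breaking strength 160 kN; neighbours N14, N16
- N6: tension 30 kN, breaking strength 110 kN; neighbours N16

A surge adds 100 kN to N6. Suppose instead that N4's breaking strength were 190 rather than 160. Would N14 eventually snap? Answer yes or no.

With N4's breaking strength at 190:
Round 1 — N6 at 130 > 110. N6 snaps.
  N6 sheds 130 kN to N16: 130 each.
    N16: 70+130 = 200 > 110
Round 2 — N16 snaps.
  N16 sheds 200 kN to N4: 200 each.
    N4: 80+200 = 280 > 190
Round 3 — N4 snaps.
  N4 sheds 280 kN to N14: 280 each.
    N14: 90+280 = 370 > 130
Round 4 — N14 snaps.
  N14 sheds 370 kN: no online neighbours, lost.
No further breaks.

yes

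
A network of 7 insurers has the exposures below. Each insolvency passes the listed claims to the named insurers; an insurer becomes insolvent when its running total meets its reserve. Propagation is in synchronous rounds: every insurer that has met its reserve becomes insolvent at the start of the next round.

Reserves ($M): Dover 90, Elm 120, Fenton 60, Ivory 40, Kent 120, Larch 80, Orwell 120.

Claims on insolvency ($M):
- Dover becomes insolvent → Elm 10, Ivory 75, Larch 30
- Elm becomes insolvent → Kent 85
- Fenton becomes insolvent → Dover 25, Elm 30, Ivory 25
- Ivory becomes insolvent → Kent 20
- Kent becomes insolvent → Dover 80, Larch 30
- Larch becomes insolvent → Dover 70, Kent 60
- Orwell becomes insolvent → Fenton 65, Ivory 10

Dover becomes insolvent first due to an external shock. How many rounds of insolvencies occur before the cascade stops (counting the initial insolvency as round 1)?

2

Round 1 — Dover becomes insolvent (initial).
  Elm: +10 → 10 < 120
  Ivory: +75 → 75 ≥ 40
  Larch: +30 → 30 < 80
Round 2 — Ivory becomes insolvent.
  Kent: +20 → 20 < 120
No further insolvencies.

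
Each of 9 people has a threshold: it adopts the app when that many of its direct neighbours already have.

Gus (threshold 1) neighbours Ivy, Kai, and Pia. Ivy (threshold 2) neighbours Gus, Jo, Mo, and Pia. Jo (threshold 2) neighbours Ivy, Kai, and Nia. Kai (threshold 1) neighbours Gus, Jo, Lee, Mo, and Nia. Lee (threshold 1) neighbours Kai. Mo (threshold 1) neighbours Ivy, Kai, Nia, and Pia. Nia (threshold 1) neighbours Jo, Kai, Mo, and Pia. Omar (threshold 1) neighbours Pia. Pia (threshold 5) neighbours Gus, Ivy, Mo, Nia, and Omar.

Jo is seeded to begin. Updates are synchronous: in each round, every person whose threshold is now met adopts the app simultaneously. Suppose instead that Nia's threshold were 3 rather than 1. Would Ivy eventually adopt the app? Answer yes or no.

With Nia's threshold at 3:
Round 1 — Jo adopts the app (initial).
Round 2 — checking thresholds:
  Ivy: 1 of 4 neighbours < 2, below threshold.
  Kai: 1 of 5 neighbours ≥ 1, adopts the app.
  Nia: 1 of 4 neighbours < 3, below threshold.
Round 3 — checking thresholds:
  Gus: 1 of 3 neighbours ≥ 1, adopts the app.
  Ivy: 1 of 4 neighbours < 2, below threshold.
  Lee: 1 of 1 neighbours ≥ 1, adopts the app.
  Mo: 1 of 4 neighbours ≥ 1, adopts the app.
  Nia: 2 of 4 neighbours < 3, below threshold.
Round 4 — checking thresholds:
  Ivy: 3 of 4 neighbours ≥ 2, adopts the app.
  Nia: 3 of 4 neighbours ≥ 3, adopts the app.
  Pia: 2 of 5 neighbours < 5, below threshold.
Round 5 — no new adoptions; cascade stops.

yes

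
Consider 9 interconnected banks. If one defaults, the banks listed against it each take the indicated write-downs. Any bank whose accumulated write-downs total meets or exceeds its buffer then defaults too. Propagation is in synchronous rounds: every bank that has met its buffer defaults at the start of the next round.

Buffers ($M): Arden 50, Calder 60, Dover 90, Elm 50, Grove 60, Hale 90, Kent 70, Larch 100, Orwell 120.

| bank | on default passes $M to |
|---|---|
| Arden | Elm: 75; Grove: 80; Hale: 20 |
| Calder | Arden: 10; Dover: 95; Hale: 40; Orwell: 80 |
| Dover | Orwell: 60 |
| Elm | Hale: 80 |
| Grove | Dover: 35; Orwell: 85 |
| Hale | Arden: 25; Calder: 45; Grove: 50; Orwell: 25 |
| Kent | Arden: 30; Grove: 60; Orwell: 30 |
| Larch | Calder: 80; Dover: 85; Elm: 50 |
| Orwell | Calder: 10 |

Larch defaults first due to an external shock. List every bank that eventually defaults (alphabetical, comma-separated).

Calder, Dover, Elm, Hale, Larch, Orwell

Round 1 — Larch defaults (initial).
  Calder: +80 → 80 ≥ 60
  Dover: +85 → 85 < 90
  Elm: +50 → 50 ≥ 50
Round 2 — Calder, Elm default.
  Arden: +10 → 10 < 50
  Dover: +95 → 180 ≥ 90
  Hale: +40+80 → 120 ≥ 90
  Orwell: +80 → 80 < 120
Round 3 — Dover, Hale default.
  Arden: +25 → 35 < 50
  Grove: +50 → 50 < 60
  Orwell: +60+25 → 165 ≥ 120
Round 4 — Orwell defaults.
No further defaults.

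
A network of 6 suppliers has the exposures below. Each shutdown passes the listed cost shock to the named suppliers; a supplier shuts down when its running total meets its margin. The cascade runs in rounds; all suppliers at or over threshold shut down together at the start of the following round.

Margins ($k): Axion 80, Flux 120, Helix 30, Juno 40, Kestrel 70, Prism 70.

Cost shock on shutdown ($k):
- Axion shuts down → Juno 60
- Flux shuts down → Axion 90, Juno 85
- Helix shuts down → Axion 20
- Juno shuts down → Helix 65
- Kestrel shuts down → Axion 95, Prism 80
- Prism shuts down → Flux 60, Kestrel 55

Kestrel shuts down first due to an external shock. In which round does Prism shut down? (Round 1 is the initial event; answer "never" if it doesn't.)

Round 1 — Kestrel shuts down (initial).
  Axion: +95 → 95 ≥ 80
  Prism: +80 → 80 ≥ 70
Round 2 — Axion, Prism shut down.
  Flux: +60 → 60 < 120
  Juno: +60 → 60 ≥ 40
Round 3 — Juno shuts down.
  Helix: +65 → 65 ≥ 30
Round 4 — Helix shuts down.
No further shutdowns.

2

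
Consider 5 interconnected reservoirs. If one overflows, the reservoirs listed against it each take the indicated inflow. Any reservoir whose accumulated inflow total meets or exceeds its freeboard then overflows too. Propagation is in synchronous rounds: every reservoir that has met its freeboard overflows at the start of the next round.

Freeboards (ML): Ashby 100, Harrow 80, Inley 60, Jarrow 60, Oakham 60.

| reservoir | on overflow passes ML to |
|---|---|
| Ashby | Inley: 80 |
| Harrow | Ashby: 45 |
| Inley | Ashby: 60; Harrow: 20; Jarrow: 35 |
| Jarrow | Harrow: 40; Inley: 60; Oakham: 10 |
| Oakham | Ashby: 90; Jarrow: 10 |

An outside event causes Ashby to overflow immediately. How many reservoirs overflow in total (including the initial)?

2

Round 1 — Ashby overflows (initial).
  Inley: +80 → 80 ≥ 60
Round 2 — Inley overflows.
  Harrow: +20 → 20 < 80
  Jarrow: +35 → 35 < 60
No further overflows.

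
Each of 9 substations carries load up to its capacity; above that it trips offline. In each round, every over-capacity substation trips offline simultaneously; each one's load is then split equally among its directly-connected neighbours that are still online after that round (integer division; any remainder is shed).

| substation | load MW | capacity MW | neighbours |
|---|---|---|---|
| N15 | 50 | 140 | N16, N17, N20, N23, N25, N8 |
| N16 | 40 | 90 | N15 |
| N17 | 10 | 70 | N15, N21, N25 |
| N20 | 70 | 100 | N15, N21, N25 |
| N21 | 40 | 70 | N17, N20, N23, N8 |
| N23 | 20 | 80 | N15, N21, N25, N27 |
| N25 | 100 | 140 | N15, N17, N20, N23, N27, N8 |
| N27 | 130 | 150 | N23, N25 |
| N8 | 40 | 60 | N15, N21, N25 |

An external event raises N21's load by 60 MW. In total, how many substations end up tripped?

2

Round 1 — N21 at 100 > 70. N21 trips offline.
  N21 sheds 100 MW to N17, N20, N23, N8: 25 each.
    N17: 10+25 = 35 ≤ 70
    N20: 70+25 = 95 ≤ 100
    N23: 20+25 = 45 ≤ 80
    N8: 40+25 = 65 > 60
Round 2 — N8 trips offline.
  N8 sheds 65 MW to N15, N25: 32 each (1 lost).
    N15: 50+32 = 82 ≤ 140
    N25: 100+32 = 132 ≤ 140
No further trips.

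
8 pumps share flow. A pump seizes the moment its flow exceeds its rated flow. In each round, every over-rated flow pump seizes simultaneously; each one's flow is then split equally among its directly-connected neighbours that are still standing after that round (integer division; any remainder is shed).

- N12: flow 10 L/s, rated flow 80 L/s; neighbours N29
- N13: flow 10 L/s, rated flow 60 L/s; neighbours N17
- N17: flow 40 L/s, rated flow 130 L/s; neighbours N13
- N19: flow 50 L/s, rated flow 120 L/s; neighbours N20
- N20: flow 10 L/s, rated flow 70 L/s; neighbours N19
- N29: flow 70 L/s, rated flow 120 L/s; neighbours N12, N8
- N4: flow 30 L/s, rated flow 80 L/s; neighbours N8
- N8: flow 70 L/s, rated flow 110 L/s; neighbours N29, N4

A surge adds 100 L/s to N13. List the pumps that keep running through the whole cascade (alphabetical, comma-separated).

N12, N19, N20, N29, N4, N8

Round 1 — N13 at 110 > 60. N13 seizes.
  N13 sheds 110 L/s to N17: 110 each.
    N17: 40+110 = 150 > 130
Round 2 — N17 seizes.
  N17 sheds 150 L/s: no online neighbours, lost.
No further seizures.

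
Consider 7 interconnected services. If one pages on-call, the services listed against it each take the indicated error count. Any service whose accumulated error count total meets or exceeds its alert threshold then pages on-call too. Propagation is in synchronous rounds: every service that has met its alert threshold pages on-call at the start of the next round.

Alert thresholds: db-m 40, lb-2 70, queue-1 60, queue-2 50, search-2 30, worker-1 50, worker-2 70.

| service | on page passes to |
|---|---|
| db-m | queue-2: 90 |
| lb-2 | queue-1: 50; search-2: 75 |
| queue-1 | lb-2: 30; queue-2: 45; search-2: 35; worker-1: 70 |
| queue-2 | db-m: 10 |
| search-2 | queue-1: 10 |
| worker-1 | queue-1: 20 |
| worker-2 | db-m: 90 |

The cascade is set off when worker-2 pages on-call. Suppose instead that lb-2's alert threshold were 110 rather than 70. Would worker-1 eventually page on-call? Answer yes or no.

no

With lb-2's alert threshold at 110:
Round 1 — worker-2 pages on-call (initial).
  db-m: +90 → 90 ≥ 40
Round 2 — db-m pages on-call.
  queue-2: +90 → 90 ≥ 50
Round 3 — queue-2 pages on-call.
No further pages.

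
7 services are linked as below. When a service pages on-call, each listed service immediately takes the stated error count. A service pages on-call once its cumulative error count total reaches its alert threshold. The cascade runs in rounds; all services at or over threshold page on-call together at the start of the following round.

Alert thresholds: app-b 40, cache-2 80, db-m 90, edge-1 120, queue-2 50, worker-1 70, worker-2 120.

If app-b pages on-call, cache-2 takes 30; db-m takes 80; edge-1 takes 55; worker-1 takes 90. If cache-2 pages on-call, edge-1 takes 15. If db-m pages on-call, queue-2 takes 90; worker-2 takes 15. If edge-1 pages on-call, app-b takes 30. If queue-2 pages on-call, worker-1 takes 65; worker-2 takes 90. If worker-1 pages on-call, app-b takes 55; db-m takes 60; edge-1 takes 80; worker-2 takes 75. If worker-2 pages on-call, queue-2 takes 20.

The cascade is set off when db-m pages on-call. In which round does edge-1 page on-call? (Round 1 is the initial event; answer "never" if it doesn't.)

never

Round 1 — db-m pages on-call (initial).
  queue-2: +90 → 90 ≥ 50
  worker-2: +15 → 15 < 120
Round 2 — queue-2 pages on-call.
  worker-1: +65 → 65 < 70
  worker-2: +90 → 105 < 120
No further pages.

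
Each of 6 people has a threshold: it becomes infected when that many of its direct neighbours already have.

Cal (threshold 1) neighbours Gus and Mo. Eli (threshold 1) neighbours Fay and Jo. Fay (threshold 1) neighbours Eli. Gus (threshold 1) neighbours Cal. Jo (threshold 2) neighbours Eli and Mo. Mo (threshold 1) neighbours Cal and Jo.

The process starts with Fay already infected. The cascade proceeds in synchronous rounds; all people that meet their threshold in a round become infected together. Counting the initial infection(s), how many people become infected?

Round 1 — Fay becomes infected (initial).
Round 2 — checking thresholds:
  Eli: 1 of 2 neighbours ≥ 1, becomes infected.
Round 3 — no new infections; cascade stops.

2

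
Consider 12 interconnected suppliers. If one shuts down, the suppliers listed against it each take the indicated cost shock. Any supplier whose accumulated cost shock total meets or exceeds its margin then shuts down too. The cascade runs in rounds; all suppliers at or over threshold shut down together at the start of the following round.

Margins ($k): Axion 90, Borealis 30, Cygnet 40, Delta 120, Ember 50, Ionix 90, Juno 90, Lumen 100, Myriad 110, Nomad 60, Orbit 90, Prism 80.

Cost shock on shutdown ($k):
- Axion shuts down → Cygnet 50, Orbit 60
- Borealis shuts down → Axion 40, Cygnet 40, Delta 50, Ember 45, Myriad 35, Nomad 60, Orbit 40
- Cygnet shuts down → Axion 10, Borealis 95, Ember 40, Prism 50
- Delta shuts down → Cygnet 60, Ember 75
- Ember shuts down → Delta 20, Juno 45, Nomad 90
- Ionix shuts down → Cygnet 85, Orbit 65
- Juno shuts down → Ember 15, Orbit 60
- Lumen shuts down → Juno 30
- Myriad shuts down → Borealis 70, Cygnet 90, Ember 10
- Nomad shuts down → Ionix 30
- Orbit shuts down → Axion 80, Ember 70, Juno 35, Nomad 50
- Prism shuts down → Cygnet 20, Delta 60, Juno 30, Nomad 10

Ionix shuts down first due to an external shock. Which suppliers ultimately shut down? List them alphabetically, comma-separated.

Axion, Borealis, Cygnet, Ember, Ionix, Nomad, Orbit

Round 1 — Ionix shuts down (initial).
  Cygnet: +85 → 85 ≥ 40
  Orbit: +65 → 65 < 90
Round 2 — Cygnet shuts down.
  Axion: +10 → 10 < 90
  Borealis: +95 → 95 ≥ 30
  Ember: +40 → 40 < 50
  Prism: +50 → 50 < 80
Round 3 — Borealis shuts down.
  Axion: +40 → 50 < 90
  Delta: +50 → 50 < 120
  Ember: +45 → 85 ≥ 50
  Myriad: +35 → 35 < 110
  Nomad: +60 → 60 ≥ 60
  Orbit: +40 → 105 ≥ 90
Round 4 — Ember, Nomad, Orbit shut down.
  Axion: +80 → 130 ≥ 90
  Delta: +20 → 70 < 120
  Juno: +45+35 → 80 < 90
Round 5 — Axion shuts down.
No further shutdowns.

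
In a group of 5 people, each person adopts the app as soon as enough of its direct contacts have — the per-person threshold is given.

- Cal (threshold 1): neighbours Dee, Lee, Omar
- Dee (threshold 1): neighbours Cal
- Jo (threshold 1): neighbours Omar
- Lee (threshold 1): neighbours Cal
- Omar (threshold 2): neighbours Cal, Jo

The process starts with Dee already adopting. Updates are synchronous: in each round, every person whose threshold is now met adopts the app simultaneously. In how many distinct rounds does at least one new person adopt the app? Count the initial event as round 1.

3

Round 1 — Dee adopts the app (initial).
Round 2 — checking thresholds:
  Cal: 1 of 3 neighbours ≥ 1, adopts the app.
Round 3 — checking thresholds:
  Lee: 1 of 1 neighbours ≥ 1, adopts the app.
  Omar: 1 of 2 neighbours < 2, holds.
Round 4 — no new adoptions; cascade stops.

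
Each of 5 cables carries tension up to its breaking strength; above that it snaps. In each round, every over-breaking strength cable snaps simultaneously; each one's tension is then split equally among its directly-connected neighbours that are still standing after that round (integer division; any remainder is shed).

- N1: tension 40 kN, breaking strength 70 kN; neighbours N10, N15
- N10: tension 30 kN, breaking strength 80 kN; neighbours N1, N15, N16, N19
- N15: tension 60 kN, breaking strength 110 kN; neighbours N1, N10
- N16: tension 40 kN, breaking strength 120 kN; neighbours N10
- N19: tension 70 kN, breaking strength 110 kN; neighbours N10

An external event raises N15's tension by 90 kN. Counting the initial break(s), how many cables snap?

Round 1 — N15 at 150 > 110. N15 snaps.
  N15 sheds 150 kN to N1, N10: 75 each.
    N1: 40+75 = 115 > 70
    N10: 30+75 = 105 > 80
Round 2 — N1, N10 snap.
  N1 sheds 115 kN: no online neighbours, lost.
  N10 sheds 105 kN to N16, N19: 52 each (1 lost).
    N16: 40+52 = 92 ≤ 120
    N19: 70+52 = 122 > 110
Round 3 — N19 snaps.
  N19 sheds 122 kN: no online neighbours, lost.
No further breaks.

4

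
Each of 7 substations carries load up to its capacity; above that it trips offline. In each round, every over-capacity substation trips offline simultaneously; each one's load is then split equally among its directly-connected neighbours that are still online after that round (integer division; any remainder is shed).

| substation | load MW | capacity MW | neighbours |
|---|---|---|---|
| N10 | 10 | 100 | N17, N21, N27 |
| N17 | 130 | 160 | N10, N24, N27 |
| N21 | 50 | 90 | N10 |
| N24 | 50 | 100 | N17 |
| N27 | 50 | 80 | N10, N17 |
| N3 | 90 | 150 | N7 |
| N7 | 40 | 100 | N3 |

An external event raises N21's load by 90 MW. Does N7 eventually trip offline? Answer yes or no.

Round 1 — N21 at 140 > 90. N21 trips offline.
  N21 sheds 140 MW to N10: 140 each.
    N10: 10+140 = 150 > 100
Round 2 — N10 trips offline.
  N10 sheds 150 MW to N17, N27: 75 each.
    N17: 130+75 = 205 > 160
    N27: 50+75 = 125 > 80
Round 3 — N17, N27 trip offline.
  N17 sheds 205 MW to N24: 205 each.
    N24: 50+205 = 255 > 100
  N27 sheds 125 MW: no online neighbours, lost.
Round 4 — N24 trips offline.
  N24 sheds 255 MW: no online neighbours, lost.
No further trips.

no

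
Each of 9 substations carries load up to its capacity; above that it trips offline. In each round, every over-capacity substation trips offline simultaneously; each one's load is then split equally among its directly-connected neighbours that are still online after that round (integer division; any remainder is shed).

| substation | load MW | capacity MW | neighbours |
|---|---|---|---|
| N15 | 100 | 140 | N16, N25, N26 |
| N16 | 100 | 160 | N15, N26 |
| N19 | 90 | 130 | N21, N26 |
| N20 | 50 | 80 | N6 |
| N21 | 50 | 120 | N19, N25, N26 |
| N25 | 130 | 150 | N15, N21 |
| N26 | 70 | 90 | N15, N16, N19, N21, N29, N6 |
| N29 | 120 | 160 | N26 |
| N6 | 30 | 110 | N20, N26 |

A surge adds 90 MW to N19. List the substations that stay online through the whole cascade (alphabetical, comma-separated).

Round 1 — N19 at 180 > 130. N19 trips offline.
  N19 sheds 180 MW to N21, N26: 90 each.
    N21: 50+90 = 140 > 120
    N26: 70+90 = 160 > 90
Round 2 — N21, N26 trip offline.
  N21 sheds 140 MW to N25: 140 each.
    N25: 130+140 = 270 > 150
  N26 sheds 160 MW to N15, N16, N29, N6: 40 each.
    N15: 100+40 = 140 ≤ 140
    N16: 100+40 = 140 ≤ 160
    N29: 120+40 = 160 ≤ 160
    N6: 30+40 = 70 ≤ 110
Round 3 — N25 trips offline.
  N25 sheds 270 MW to N15: 270 each.
    N15: 140+270 = 410 > 140
Round 4 — N15 trips offline.
  N15 sheds 410 MW to N16: 410 each.
    N16: 140+410 = 550 > 160
Round 5 — N16 trips offline.
  N16 sheds 550 MW: no online neighbours, lost.
No further trips.

N20, N29, N6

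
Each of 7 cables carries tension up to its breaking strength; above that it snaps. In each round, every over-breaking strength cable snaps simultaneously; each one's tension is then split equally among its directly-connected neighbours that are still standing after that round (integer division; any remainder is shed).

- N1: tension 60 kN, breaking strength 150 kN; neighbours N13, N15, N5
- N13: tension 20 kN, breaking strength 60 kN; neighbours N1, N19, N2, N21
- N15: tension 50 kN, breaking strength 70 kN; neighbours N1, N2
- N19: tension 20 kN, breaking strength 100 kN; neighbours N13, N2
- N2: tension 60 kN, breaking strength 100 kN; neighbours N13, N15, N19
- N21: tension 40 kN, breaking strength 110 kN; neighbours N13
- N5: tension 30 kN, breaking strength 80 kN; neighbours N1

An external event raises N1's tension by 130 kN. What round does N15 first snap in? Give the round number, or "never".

2

Round 1 — N1 at 190 > 150. N1 snaps.
  N1 sheds 190 kN to N13, N15, N5: 63 each (1 lost).
    N13: 20+63 = 83 > 60
    N15: 50+63 = 113 > 70
    N5: 30+63 = 93 > 80
Round 2 — N13, N15, N5 snap.
  N13 sheds 83 kN to N19, N2, N21: 27 each (2 lost).
    N19: 20+27 = 47 ≤ 100
    N2: 60+27 = 87 ≤ 100
    N21: 40+27 = 67 ≤ 110
  N15 sheds 113 kN to N2: 113 each.
    N2: 87+113 = 200 > 100
  N5 sheds 93 kN: no online neighbours, lost.
Round 3 — N2 snaps.
  N2 sheds 200 kN to N19: 200 each.
    N19: 47+200 = 247 > 100
Round 4 — N19 snaps.
  N19 sheds 247 kN: no online neighbours, lost.
No further breaks.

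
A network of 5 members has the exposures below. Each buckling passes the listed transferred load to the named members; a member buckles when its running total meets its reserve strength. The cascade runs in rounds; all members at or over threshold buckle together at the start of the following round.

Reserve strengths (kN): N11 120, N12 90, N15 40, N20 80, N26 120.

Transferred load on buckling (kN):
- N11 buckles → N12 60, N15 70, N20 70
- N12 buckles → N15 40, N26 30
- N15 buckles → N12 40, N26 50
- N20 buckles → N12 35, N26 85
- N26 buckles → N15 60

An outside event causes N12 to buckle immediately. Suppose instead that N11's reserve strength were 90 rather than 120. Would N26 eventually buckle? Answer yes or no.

no

With N11's reserve strength at 90:
Round 1 — N12 buckles (initial).
  N15: +40 → 40 ≥ 40
  N26: +30 → 30 < 120
Round 2 — N15 buckles.
  N26: +50 → 80 < 120
No further bucklings.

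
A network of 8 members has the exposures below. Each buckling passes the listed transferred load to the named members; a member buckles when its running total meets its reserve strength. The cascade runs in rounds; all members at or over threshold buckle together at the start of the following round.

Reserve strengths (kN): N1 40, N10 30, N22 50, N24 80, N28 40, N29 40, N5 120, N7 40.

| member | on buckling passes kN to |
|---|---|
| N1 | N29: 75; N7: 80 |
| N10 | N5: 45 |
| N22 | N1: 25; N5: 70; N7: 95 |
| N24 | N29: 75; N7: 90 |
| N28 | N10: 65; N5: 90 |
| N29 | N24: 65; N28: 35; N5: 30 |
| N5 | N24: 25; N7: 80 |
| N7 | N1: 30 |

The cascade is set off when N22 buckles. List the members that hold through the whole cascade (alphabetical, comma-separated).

Round 1 — N22 buckles (initial).
  N1: +25 → 25 < 40
  N5: +70 → 70 < 120
  N7: +95 → 95 ≥ 40
Round 2 — N7 buckles.
  N1: +30 → 55 ≥ 40
Round 3 — N1 buckles.
  N29: +75 → 75 ≥ 40
Round 4 — N29 buckles.
  N24: +65 → 65 < 80
  N28: +35 → 35 < 40
  N5: +30 → 100 < 120
No further bucklings.

N10, N24, N28, N5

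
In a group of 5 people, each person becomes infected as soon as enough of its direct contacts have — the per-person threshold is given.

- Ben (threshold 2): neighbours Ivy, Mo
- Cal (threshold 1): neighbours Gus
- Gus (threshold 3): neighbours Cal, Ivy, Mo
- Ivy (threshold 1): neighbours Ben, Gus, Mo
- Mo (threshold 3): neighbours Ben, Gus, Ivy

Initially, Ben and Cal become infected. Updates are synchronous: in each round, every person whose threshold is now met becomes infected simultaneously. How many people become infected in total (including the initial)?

Round 1 — Ben, Cal become infected (initial).
Round 2 — checking thresholds:
  Gus: 1 of 3 neighbours < 3, not yet.
  Ivy: 1 of 3 neighbours ≥ 1, becomes infected.
  Mo: 1 of 3 neighbours < 3, not yet.
Round 3 — no new infections; cascade stops.

3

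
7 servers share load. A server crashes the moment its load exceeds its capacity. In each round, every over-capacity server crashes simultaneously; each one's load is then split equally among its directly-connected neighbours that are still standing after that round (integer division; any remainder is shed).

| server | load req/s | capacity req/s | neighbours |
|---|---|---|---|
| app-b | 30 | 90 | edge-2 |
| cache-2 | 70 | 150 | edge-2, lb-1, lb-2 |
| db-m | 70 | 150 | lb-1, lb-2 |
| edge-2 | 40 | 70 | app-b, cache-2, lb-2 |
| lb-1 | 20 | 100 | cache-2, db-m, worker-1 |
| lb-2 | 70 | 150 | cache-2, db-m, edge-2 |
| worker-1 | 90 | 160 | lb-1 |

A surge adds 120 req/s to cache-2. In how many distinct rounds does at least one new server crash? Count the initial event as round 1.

Round 1 — cache-2 at 190 > 150. cache-2 crashes.
  cache-2 sheds 190 req/s to edge-2, lb-1, lb-2: 63 each (1 lost).
    edge-2: 40+63 = 103 > 70
    lb-1: 20+63 = 83 ≤ 100
    lb-2: 70+63 = 133 ≤ 150
Round 2 — edge-2 crashes.
  edge-2 sheds 103 req/s to app-b, lb-2: 51 each (1 lost).
    app-b: 30+51 = 81 ≤ 90
    lb-2: 133+51 = 184 > 150
Round 3 — lb-2 crashes.
  lb-2 sheds 184 req/s to db-m: 184 each.
    db-m: 70+184 = 254 > 150
Round 4 — db-m crashes.
  db-m sheds 254 req/s to lb-1: 254 each.
    lb-1: 83+254 = 337 > 100
Round 5 — lb-1 crashes.
  lb-1 sheds 337 req/s to worker-1: 337 each.
    worker-1: 90+337 = 427 > 160
Round 6 — worker-1 crashes.
  worker-1 sheds 427 req/s: no online neighbours, lost.
No further crashes.

6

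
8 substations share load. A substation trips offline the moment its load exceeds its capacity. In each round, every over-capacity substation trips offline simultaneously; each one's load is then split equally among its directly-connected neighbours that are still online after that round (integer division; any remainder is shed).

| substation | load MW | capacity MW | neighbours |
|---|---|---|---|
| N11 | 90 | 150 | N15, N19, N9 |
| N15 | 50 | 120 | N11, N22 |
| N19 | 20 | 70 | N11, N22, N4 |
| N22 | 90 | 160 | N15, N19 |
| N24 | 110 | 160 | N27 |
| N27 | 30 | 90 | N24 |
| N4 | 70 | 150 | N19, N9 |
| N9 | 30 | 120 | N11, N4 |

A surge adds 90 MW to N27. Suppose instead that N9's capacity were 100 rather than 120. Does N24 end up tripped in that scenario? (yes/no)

With N9's capacity at 100:
Round 1 — N27 at 120 > 90. N27 trips offline.
  N27 sheds 120 MW to N24: 120 each.
    N24: 110+120 = 230 > 160
Round 2 — N24 trips offline.
  N24 sheds 230 MW: no online neighbours, lost.
No further trips.

yes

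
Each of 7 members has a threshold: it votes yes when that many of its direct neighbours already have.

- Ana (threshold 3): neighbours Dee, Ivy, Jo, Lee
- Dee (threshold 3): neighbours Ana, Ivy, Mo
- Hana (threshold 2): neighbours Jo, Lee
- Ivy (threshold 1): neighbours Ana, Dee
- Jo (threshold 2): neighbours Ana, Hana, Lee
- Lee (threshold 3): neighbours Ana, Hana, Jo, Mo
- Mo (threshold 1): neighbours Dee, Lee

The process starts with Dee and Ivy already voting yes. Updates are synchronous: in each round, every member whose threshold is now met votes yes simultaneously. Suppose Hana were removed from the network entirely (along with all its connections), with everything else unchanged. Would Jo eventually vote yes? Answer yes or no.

With Hana removed:
Round 1 — Dee, Ivy vote yes (initial).
Round 2 — checking thresholds:
  Ana: 2 of 4 neighbours < 3, holds.
  Mo: 1 of 2 neighbours ≥ 1, votes yes.
Round 3 — no new yes votes; cascade stops.

no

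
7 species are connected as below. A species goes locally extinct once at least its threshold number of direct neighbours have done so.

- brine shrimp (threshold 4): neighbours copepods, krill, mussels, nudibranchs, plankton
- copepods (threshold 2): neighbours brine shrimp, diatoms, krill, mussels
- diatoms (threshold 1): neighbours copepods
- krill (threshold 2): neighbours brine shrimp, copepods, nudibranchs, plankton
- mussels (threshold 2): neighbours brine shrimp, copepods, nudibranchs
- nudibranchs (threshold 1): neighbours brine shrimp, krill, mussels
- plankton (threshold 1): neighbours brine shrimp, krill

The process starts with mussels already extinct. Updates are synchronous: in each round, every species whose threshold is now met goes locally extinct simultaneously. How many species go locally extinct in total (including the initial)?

2

Round 1 — mussels goes locally extinct (initial).
Round 2 — checking thresholds:
  brine shrimp: 1 of 5 neighbours < 4, holds.
  copepods: 1 of 4 neighbours < 2, holds.
  nudibranchs: 1 of 3 neighbours ≥ 1, goes locally extinct.
Round 3 — no new extinctions; cascade stops.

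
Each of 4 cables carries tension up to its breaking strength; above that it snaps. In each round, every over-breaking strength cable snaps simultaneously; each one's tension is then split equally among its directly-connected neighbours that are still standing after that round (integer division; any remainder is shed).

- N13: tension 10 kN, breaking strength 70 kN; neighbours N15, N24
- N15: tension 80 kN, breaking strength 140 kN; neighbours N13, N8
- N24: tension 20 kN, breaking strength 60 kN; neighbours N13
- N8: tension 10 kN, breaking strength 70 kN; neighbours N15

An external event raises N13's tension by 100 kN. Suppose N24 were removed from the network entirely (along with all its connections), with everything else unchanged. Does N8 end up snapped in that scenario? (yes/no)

yes

With N24 removed:
Round 1 — N13 at 110 > 70. N13 snaps.
  N13 sheds 110 kN to N15: 110 each.
    N15: 80+110 = 190 > 140
Round 2 — N15 snaps.
  N15 sheds 190 kN to N8: 190 each.
    N8: 10+190 = 200 > 70
Round 3 — N8 snaps.
  N8 sheds 200 kN: no online neighbours, lost.
No further breaks.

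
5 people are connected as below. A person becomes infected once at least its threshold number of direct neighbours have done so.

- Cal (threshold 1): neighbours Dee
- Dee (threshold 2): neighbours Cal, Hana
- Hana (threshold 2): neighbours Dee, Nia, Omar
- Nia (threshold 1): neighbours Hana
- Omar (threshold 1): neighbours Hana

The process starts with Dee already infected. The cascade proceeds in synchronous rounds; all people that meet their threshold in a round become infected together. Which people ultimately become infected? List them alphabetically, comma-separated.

Round 1 — Dee becomes infected (initial).
Round 2 — checking thresholds:
  Cal: 1 of 1 neighbours ≥ 1, becomes infected.
  Hana: 1 of 3 neighbours < 2, not yet.
Round 3 — no new infections; cascade stops.

Cal, Dee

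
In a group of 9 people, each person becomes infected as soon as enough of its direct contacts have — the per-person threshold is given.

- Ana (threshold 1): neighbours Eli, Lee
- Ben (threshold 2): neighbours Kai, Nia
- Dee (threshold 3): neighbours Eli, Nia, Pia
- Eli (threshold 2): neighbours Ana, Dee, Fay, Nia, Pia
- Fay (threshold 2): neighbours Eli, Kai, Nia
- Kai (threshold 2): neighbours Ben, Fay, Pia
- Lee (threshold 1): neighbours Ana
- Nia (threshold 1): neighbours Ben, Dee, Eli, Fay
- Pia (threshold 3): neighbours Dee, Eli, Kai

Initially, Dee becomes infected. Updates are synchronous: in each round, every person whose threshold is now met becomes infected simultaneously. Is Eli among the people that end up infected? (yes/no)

yes

Round 1 — Dee becomes infected (initial).
Round 2 — checking thresholds:
  Eli: 1 of 5 neighbours < 2, holds.
  Nia: 1 of 4 neighbours ≥ 1, becomes infected.
  Pia: 1 of 3 neighbours < 3, holds.
Round 3 — checking thresholds:
  Ben: 1 of 2 neighbours < 2, holds.
  Eli: 2 of 5 neighbours ≥ 2, becomes infected.
  Fay: 1 of 3 neighbours < 2, holds.
  Pia: 1 of 3 neighbours < 3, holds.
Round 4 — checking thresholds:
  Ana: 1 of 2 neighbours ≥ 1, becomes infected.
  Ben: 1 of 2 neighbours < 2, holds.
  Fay: 2 of 3 neighbours ≥ 2, becomes infected.
  Pia: 2 of 3 neighbours < 3, holds.
Round 5 — checking thresholds:
  Ben: 1 of 2 neighbours < 2, holds.
  Kai: 1 of 3 neighbours < 2, holds.
  Lee: 1 of 1 neighbours ≥ 1, becomes infected.
  Pia: 2 of 3 neighbours < 3, holds.
Round 6 — no new infections; cascade stops.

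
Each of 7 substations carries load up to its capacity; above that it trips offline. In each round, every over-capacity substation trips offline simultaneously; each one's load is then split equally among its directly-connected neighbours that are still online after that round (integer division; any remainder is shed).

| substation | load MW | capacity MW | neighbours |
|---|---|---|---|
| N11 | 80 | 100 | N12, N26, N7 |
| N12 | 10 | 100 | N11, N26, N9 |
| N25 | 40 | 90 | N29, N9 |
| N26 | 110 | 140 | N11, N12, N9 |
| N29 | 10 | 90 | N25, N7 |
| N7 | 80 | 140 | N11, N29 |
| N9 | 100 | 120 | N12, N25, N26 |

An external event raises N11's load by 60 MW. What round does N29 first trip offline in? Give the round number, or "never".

Round 1 — N11 at 140 > 100. N11 trips offline.
  N11 sheds 140 MW to N12, N26, N7: 46 each (2 lost).
    N12: 10+46 = 56 ≤ 100
    N26: 110+46 = 156 > 140
    N7: 80+46 = 126 ≤ 140
Round 2 — N26 trips offline.
  N26 sheds 156 MW to N12, N9: 78 each.
    N12: 56+78 = 134 > 100
    N9: 100+78 = 178 > 120
Round 3 — N12, N9 trip offline.
  N12 sheds 134 MW: no online neighbours, lost.
  N9 sheds 178 MW to N25: 178 each.
    N25: 40+178 = 218 > 90
Round 4 — N25 trips offline.
  N25 sheds 218 MW to N29: 218 each.
    N29: 10+218 = 228 > 90
Round 5 — N29 trips offline.
  N29 sheds 228 MW to N7: 228 each.
    N7: 126+228 = 354 > 140
Round 6 — N7 trips offline.
  N7 sheds 354 MW: no online neighbours, lost.
No further trips.

5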